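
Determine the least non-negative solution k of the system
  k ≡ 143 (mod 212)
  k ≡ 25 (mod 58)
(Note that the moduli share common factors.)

gcd(212, 58) = 2 and 2 | (25 − 143), so the pair is consistent; merging gives k ≡ 779 (mod 6148), where 6148 = lcm(212, 58).
The solution is unique modulo lcm(212, 58) = 6148.

779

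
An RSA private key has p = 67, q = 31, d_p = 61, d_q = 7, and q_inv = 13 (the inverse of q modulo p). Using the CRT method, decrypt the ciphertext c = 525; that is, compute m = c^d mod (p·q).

1143

m₁ = c^(d_p) mod p: c ≡ 56 (mod 67), and 56^61 mod 67 = 4.
m₂ = c^(d_q) mod q: c ≡ 29 (mod 31), and 29^7 mod 31 = 27.
h = q_inv·(m₁ − m₂) mod p = 13·(4 − 27) mod 67 = 36.
m = m₂ + h·q = 27 + 36·31 = 1143.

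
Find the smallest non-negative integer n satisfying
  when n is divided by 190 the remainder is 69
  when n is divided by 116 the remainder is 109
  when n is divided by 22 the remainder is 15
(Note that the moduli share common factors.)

96969

gcd(190, 116) = 2 and 2 | (109 − 69), so the pair is consistent; merging gives n ≡ 8809 (mod 11020), where 11020 = lcm(190, 116).
gcd(11020, 22) = 2 and 2 | (15 − 8809), so the pair is consistent; merging gives n ≡ 96969 (mod 121220), where 121220 = lcm(11020, 22).
The solution is unique modulo lcm(190, 116, 22) = 121220.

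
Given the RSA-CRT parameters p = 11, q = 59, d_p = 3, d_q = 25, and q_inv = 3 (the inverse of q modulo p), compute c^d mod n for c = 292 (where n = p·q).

m₁ = c^(d_p) mod p: c ≡ 6 (mod 11), and 6^3 mod 11 = 7.
m₂ = c^(d_q) mod q: c ≡ 56 (mod 59), and 56^25 mod 59 = 8.
h = q_inv·(m₁ − m₂) mod p = 3·(7 − 8) mod 11 = 8.
m = m₂ + h·q = 8 + 8·59 = 480.

480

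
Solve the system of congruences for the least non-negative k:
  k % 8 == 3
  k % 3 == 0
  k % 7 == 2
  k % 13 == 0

From k ≡ 3 (mod 8) write k = 3 + 8t. Substituting into k ≡ 0 (mod 3) gives 8t ≡ 0 (mod 3), and since 2⁻¹ ≡ 2 (mod 3), t ≡ 0. Hence k ≡ 3 + 8·0 = 3 (mod 24).
From k ≡ 3 (mod 24) write k = 3 + 24t. Substituting into k ≡ 2 (mod 7) gives 24t ≡ 6 (mod 7), and since 3⁻¹ ≡ 5 (mod 7), t ≡ 2. Hence k ≡ 3 + 24·2 = 51 (mod 168).
From k ≡ 51 (mod 168) write k = 51 + 168t. Substituting into k ≡ 0 (mod 13) gives 168t ≡ 1 (mod 13), and since 12⁻¹ ≡ 12 (mod 13), t ≡ 12. Hence k ≡ 51 + 168·12 = 2067 (mod 2184).

2067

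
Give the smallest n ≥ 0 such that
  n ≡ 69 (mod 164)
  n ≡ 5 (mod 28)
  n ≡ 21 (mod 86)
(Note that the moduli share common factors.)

22209

gcd(164, 28) = 4 and 4 | (5 − 69), so the pair is consistent; merging gives n ≡ 397 (mod 1148), where 1148 = lcm(164, 28).
gcd(1148, 86) = 2 and 2 | (21 − 397), so the pair is consistent; merging gives n ≡ 22209 (mod 49364), where 49364 = lcm(1148, 86).
The solution is unique modulo lcm(164, 28, 86) = 49364.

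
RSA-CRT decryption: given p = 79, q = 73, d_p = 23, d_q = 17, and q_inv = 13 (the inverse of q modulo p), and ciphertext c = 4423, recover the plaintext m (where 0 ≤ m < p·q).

m₁ = c^(d_p) mod p: c ≡ 78 (mod 79), and 78^23 mod 79 = 78.
m₂ = c^(d_q) mod q: c ≡ 43 (mod 73), and 43^17 mod 73 = 52.
h = q_inv·(m₁ − m₂) mod p = 13·(78 − 52) mod 79 = 22.
m = m₂ + h·q = 52 + 22·73 = 1658.

1658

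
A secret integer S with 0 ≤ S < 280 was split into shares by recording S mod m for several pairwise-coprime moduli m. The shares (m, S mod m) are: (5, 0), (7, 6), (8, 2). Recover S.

90

From S ≡ 0 (mod 5) write S = 0 + 5t. Substituting into S ≡ 6 (mod 7) gives 5t ≡ 6 (mod 7), and since 5⁻¹ ≡ 3 (mod 7), t ≡ 4. Hence S ≡ 0 + 5·4 = 20 (mod 35).
From S ≡ 20 (mod 35) write S = 20 + 35t. Substituting into S ≡ 2 (mod 8) gives 35t ≡ 6 (mod 8), and since 3⁻¹ ≡ 3 (mod 8), t ≡ 2. Hence S ≡ 20 + 35·2 = 90 (mod 280).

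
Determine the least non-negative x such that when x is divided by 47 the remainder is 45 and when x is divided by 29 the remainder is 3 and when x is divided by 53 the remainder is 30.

The moduli are pairwise coprime; N = 47·29·53 = 72239.
N/47 = 1537; 1537 ≡ 33 (mod 47); 33·10 ≡ 1, so inverse 10.
N/29 = 2491; 2491 ≡ 26 (mod 29); 26·19 ≡ 1, so inverse 19.
N/53 = 1363; 1363 ≡ 38 (mod 53); 38·7 ≡ 1, so inverse 7.
x ≡ 45·1537·10 + 3·2491·19 + 30·1363·7 = 1119867.
1119867 mod 72239 = 36282.

36282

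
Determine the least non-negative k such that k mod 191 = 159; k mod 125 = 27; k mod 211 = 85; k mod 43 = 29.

36122652

The moduli are pairwise coprime; N = 191·125·211·43 = 216617875.
N/191 = 1134125; 1134125 ≡ 158 (mod 191); 158·81 ≡ 1, so inverse 81.
N/125 = 1732943; 1732943 ≡ 68 (mod 125); 68·57 ≡ 1, so inverse 57.
N/211 = 1026625; 1026625 ≡ 110 (mod 211); 110·94 ≡ 1, so inverse 94.
N/43 = 5037625; 5037625 ≡ 3 (mod 43); 3·29 ≡ 1, so inverse 29.
k ≡ 159·1134125·81 + 27·1732943·57 + 85·1026625·94 + 29·5037625·29 = 29712771527.
29712771527 mod 216617875 = 36122652.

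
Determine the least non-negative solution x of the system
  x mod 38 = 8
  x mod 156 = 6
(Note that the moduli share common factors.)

Combine the congruences pairwise.
gcd(38, 156) = 2 and 2 | (6 − 8), so the pair is consistent; merging gives x ≡ 1566 (mod 2964), where 2964 = lcm(38, 156).
The solution is unique modulo lcm(38, 156) = 2964.

1566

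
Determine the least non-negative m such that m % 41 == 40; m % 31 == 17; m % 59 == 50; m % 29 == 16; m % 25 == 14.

The moduli are pairwise coprime; N = 41·31·59·29·25 = 54367025.
N/41 = 1326025; 1326025 ≡ 3 (mod 41); 3·14 ≡ 1, so inverse 14.
N/31 = 1753775; 1753775 ≡ 12 (mod 31); 12·13 ≡ 1, so inverse 13.
N/59 = 921475; 921475 ≡ 13 (mod 59); 13·50 ≡ 1, so inverse 50.
N/29 = 1874725; 1874725 ≡ 20 (mod 29); 20·16 ≡ 1, so inverse 16.
N/25 = 2174681; 2174681 ≡ 6 (mod 25); 6·21 ≡ 1, so inverse 21.
m ≡ 40·1326025·14 + 17·1753775·13 + 50·921475·50 + 16·1874725·16 + 14·2174681·21 = 4553131589.
4553131589 mod 54367025 = 40668514.

40668514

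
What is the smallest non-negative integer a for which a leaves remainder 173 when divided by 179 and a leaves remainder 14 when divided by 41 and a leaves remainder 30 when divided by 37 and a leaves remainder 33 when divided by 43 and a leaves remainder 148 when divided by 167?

From a ≡ 173 (mod 179) write a = 173 + 179t. Substituting into a ≡ 14 (mod 41) gives 179t ≡ 5 (mod 41), and since 15⁻¹ ≡ 11 (mod 41), t ≡ 14. Hence a ≡ 173 + 179·14 = 2679 (mod 7339).
From a ≡ 2679 (mod 7339) write a = 2679 + 7339t. Substituting into a ≡ 30 (mod 37) gives 7339t ≡ 15 (mod 37), and since 13⁻¹ ≡ 20 (mod 37), t ≡ 4. Hence a ≡ 2679 + 7339·4 = 32035 (mod 271543).
From a ≡ 32035 (mod 271543) write a = 32035 + 271543t. Substituting into a ≡ 33 (mod 43) gives 271543t ≡ 33 (mod 43), and since 41⁻¹ ≡ 21 (mod 43), t ≡ 5. Hence a ≡ 32035 + 271543·5 = 1389750 (mod 11676349).
From a ≡ 1389750 (mod 11676349) write a = 1389750 + 11676349t. Substituting into a ≡ 148 (mod 167) gives 11676349t ≡ 5 (mod 167), and since 43⁻¹ ≡ 101 (mod 167), t ≡ 4. Hence a ≡ 1389750 + 11676349·4 = 48095146 (mod 1949950283).

48095146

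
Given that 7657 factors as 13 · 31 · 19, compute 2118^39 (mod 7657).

4263

Mod 13: 2118 ≡ 12; by Fermat, exponent reduces to 39 mod 12 = 3; 12^3 ≡ 12 (mod 13).
Mod 31: 2118 ≡ 10; by Fermat, exponent reduces to 39 mod 30 = 9; 10^9 ≡ 16 (mod 31).
Mod 19: 2118 ≡ 9; by Fermat, exponent reduces to 39 mod 18 = 3; 9^3 ≡ 7 (mod 19).
Combine by CRT: x ≡ 12 (mod 13), x ≡ 16 (mod 31), x ≡ 7 (mod 19) ⇒ x ≡ 4263 (mod 7657).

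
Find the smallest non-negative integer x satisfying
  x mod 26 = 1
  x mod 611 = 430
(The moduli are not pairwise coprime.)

1041

gcd(26, 611) = 13 and 13 | (430 − 1), so the pair is consistent; merging gives x ≡ 1041 (mod 1222), where 1222 = lcm(26, 611).
The solution is unique modulo lcm(26, 611) = 1222.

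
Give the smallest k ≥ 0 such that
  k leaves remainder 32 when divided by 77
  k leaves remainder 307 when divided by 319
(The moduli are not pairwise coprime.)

1264

gcd(77, 319) = 11 and 11 | (307 − 32), so the pair is consistent; merging gives k ≡ 1264 (mod 2233), where 2233 = lcm(77, 319).
The solution is unique modulo lcm(77, 319) = 2233.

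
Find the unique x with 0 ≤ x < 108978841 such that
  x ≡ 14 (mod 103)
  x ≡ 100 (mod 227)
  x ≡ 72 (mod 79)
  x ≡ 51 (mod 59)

7690406

The moduli are pairwise coprime; N = 103·227·79·59 = 108978841.
N/103 = 1058047; 1058047 ≡ 31 (mod 103); 31·10 ≡ 1, so inverse 10.
N/227 = 480083; 480083 ≡ 205 (mod 227); 205·196 ≡ 1, so inverse 196.
N/79 = 1379479; 1379479 ≡ 60 (mod 79); 60·54 ≡ 1, so inverse 54.
N/59 = 1847099; 1847099 ≡ 45 (mod 59); 45·21 ≡ 1, so inverse 21.
x ≡ 14·1058047·10 + 100·480083·196 + 72·1379479·54 + 51·1847099·21 = 16899410761.
16899410761 mod 108978841 = 7690406.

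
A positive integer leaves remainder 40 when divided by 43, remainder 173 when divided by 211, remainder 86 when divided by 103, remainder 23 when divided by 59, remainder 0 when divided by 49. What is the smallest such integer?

852708143

Combine the congruences pairwise.
From m ≡ 40 (mod 43) write m = 40 + 43t. Substituting into m ≡ 173 (mod 211) gives 43t ≡ 133 (mod 211), and since 43⁻¹ ≡ 54 (mod 211), t ≡ 8. Hence m ≡ 40 + 43·8 = 384 (mod 9073).
From m ≡ 384 (mod 9073) write m = 384 + 9073t. Substituting into m ≡ 86 (mod 103) gives 9073t ≡ 11 (mod 103), and since 9⁻¹ ≡ 23 (mod 103), t ≡ 47. Hence m ≡ 384 + 9073·47 = 426815 (mod 934519).
From m ≡ 426815 (mod 934519) write m = 426815 + 934519t. Substituting into m ≡ 23 (mod 59) gives 934519t ≡ 14 (mod 59), and since 18⁻¹ ≡ 23 (mod 59), t ≡ 27. Hence m ≡ 426815 + 934519·27 = 25658828 (mod 55136621).
From m ≡ 25658828 (mod 55136621) write m = 25658828 + 55136621t. Substituting into m ≡ 0 (mod 49) gives 55136621t ≡ 22 (mod 49), and since 8⁻¹ ≡ 43 (mod 49), t ≡ 15. Hence m ≡ 25658828 + 55136621·15 = 852708143 (mod 2701694429).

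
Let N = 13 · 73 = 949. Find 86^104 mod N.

Mod 13: 86 ≡ 8; by Fermat, exponent reduces to 104 mod 12 = 8; 8^8 ≡ 1 (mod 13).
Mod 73: 86 ≡ 13; by Fermat, exponent reduces to 104 mod 72 = 32; 13^32 ≡ 4 (mod 73).
Combine by CRT: x ≡ 1 (mod 13), x ≡ 4 (mod 73) ⇒ x ≡ 807 (mod 949).

807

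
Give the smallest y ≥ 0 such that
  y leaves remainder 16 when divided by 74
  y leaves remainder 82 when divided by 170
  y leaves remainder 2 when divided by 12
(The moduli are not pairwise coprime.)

31022

gcd(74, 170) = 2 and 2 | (82 − 16), so the pair is consistent; merging gives y ≡ 5862 (mod 6290), where 6290 = lcm(74, 170).
gcd(6290, 12) = 2 and 2 | (2 − 5862), so the pair is consistent; merging gives y ≡ 31022 (mod 37740), where 37740 = lcm(6290, 12).
The solution is unique modulo lcm(74, 170, 12) = 37740.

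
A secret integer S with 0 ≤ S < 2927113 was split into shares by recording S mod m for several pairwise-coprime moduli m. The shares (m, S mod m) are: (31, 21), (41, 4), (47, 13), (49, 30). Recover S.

The moduli are pairwise coprime; N = 31·41·47·49 = 2927113.
N/31 = 94423; 94423 ≡ 28 (mod 31); 28·10 ≡ 1, so inverse 10.
N/41 = 71393; 71393 ≡ 12 (mod 41); 12·24 ≡ 1, so inverse 24.
N/47 = 62279; 62279 ≡ 4 (mod 47); 4·12 ≡ 1, so inverse 12.
N/49 = 59737; 59737 ≡ 6 (mod 49); 6·41 ≡ 1, so inverse 41.
S ≡ 21·94423·10 + 4·71393·24 + 13·62279·12 + 30·59737·41 = 109874592.
109874592 mod 2927113 = 1571411.

1571411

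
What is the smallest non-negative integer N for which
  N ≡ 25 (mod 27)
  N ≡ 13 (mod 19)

From N ≡ 25 (mod 27) write N = 25 + 27t. Substituting into N ≡ 13 (mod 19) gives 27t ≡ 7 (mod 19), and since 8⁻¹ ≡ 12 (mod 19), t ≡ 8. Hence N ≡ 25 + 27·8 = 241 (mod 513).

241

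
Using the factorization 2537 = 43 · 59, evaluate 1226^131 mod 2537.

Mod 43: 1226 ≡ 22; by Fermat, exponent reduces to 131 mod 42 = 5; 22^5 ≡ 39 (mod 43).
Mod 59: 1226 ≡ 46; by Fermat, exponent reduces to 131 mod 58 = 15; 46^15 ≡ 20 (mod 59).
Combine by CRT: x ≡ 39 (mod 43), x ≡ 20 (mod 59) ⇒ x ≡ 1200 (mod 2537).

1200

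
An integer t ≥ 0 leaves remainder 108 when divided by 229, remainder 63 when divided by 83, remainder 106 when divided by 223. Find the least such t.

The moduli are pairwise coprime; N = 229·83·223 = 4238561.
N/229 = 18509; 18509 ≡ 189 (mod 229); 189·166 ≡ 1, so inverse 166.
N/83 = 51067; 51067 ≡ 22 (mod 83); 22·34 ≡ 1, so inverse 34.
N/223 = 19007; 19007 ≡ 52 (mod 223); 52·193 ≡ 1, so inverse 193.
t ≡ 108·18509·166 + 63·51067·34 + 106·19007·193 = 830060072.
830060072 mod 4238561 = 3540677.

3540677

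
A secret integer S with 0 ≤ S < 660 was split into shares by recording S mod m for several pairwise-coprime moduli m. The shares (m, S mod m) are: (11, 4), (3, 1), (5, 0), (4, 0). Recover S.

400

From S ≡ 4 (mod 11) write S = 4 + 11t. Substituting into S ≡ 1 (mod 3) gives 11t ≡ 0 (mod 3), and since 2⁻¹ ≡ 2 (mod 3), t ≡ 0. Hence S ≡ 4 + 11·0 = 4 (mod 33).
From S ≡ 4 (mod 33) write S = 4 + 33t. Substituting into S ≡ 0 (mod 5) gives 33t ≡ 1 (mod 5), and since 3⁻¹ ≡ 2 (mod 5), t ≡ 2. Hence S ≡ 4 + 33·2 = 70 (mod 165).
From S ≡ 70 (mod 165) write S = 70 + 165t. Substituting into S ≡ 0 (mod 4) gives 165t ≡ 2 (mod 4), and since 1⁻¹ ≡ 1 (mod 4), t ≡ 2. Hence S ≡ 70 + 165·2 = 400 (mod 660).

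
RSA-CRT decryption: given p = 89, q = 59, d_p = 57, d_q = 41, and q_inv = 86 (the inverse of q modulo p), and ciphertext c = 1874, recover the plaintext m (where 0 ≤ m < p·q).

1464

m₁ = c^(d_p) mod p: c ≡ 5 (mod 89), and 5^57 mod 89 = 40.
m₂ = c^(d_q) mod q: c ≡ 45 (mod 59), and 45^41 mod 59 = 48.
h = q_inv·(m₁ − m₂) mod p = 86·(40 − 48) mod 89 = 24.
m = m₂ + h·q = 48 + 24·59 = 1464.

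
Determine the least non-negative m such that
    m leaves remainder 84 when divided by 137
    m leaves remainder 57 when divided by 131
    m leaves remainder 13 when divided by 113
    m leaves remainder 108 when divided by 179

Combine the congruences pairwise.
From m ≡ 84 (mod 137) write m = 84 + 137t. Substituting into m ≡ 57 (mod 131) gives 137t ≡ 104 (mod 131), and since 6⁻¹ ≡ 22 (mod 131), t ≡ 61. Hence m ≡ 84 + 137·61 = 8441 (mod 17947).
From m ≡ 8441 (mod 17947) write m = 8441 + 17947t. Substituting into m ≡ 13 (mod 113) gives 17947t ≡ 47 (mod 113), and since 93⁻¹ ≡ 96 (mod 113), t ≡ 105. Hence m ≡ 8441 + 17947·105 = 1892876 (mod 2028011).
From m ≡ 1892876 (mod 2028011) write m = 1892876 + 2028011t. Substituting into m ≡ 108 (mod 179) gives 2028011t ≡ 157 (mod 179), and since 120⁻¹ ≡ 91 (mod 179), t ≡ 146. Hence m ≡ 1892876 + 2028011·146 = 297982482 (mod 363013969).

297982482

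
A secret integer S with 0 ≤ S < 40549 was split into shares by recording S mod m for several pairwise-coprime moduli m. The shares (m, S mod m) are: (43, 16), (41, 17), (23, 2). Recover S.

The moduli are pairwise coprime; N = 43·41·23 = 40549.
N/43 = 943; 943 ≡ 40 (mod 43); 40·14 ≡ 1, so inverse 14.
N/41 = 989; 989 ≡ 5 (mod 41); 5·33 ≡ 1, so inverse 33.
N/23 = 1763; 1763 ≡ 15 (mod 23); 15·20 ≡ 1, so inverse 20.
S ≡ 16·943·14 + 17·989·33 + 2·1763·20 = 836581.
836581 mod 40549 = 25601.

25601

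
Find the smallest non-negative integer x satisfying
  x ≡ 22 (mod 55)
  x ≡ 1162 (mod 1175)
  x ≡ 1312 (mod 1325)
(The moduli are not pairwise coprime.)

gcd(55, 1175) = 5 and 5 | (1162 − 22), so the pair is consistent; merging gives x ≡ 11737 (mod 12925), where 12925 = lcm(55, 1175).
gcd(12925, 1325) = 25 and 25 | (1312 − 11737), so the pair is consistent; merging gives x ≡ 373637 (mod 685025), where 685025 = lcm(12925, 1325).
The solution is unique modulo lcm(55, 1175, 1325) = 685025.

373637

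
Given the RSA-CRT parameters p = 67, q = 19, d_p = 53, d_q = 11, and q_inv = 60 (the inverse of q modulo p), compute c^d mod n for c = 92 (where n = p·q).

332

m₁ = c^(d_p) mod p: c ≡ 25 (mod 67), and 25^53 mod 67 = 64.
m₂ = c^(d_q) mod q: c ≡ 16 (mod 19), and 16^11 mod 19 = 9.
h = q_inv·(m₁ − m₂) mod p = 60·(64 − 9) mod 67 = 17.
m = m₂ + h·q = 9 + 17·19 = 332.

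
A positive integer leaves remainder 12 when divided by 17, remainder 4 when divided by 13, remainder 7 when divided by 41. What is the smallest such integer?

6608

Combine the congruences pairwise.
From a ≡ 12 (mod 17) write a = 12 + 17t. Substituting into a ≡ 4 (mod 13) gives 17t ≡ 5 (mod 13), and since 4⁻¹ ≡ 10 (mod 13), t ≡ 11. Hence a ≡ 12 + 17·11 = 199 (mod 221).
From a ≡ 199 (mod 221) write a = 199 + 221t. Substituting into a ≡ 7 (mod 41) gives 221t ≡ 13 (mod 41), and since 16⁻¹ ≡ 18 (mod 41), t ≡ 29. Hence a ≡ 199 + 221·29 = 6608 (mod 9061).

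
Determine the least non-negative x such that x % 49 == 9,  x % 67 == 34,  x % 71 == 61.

143481

The moduli are pairwise coprime; N = 49·67·71 = 233093.
N/49 = 4757; 4757 ≡ 4 (mod 49); 4·37 ≡ 1, so inverse 37.
N/67 = 3479; 3479 ≡ 62 (mod 67); 62·40 ≡ 1, so inverse 40.
N/71 = 3283; 3283 ≡ 17 (mod 71); 17·46 ≡ 1, so inverse 46.
x ≡ 9·4757·37 + 34·3479·40 + 61·3283·46 = 15527619.
15527619 mod 233093 = 143481.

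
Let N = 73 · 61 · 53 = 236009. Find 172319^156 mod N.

51676

Mod 73: 172319 ≡ 39; by Fermat, exponent reduces to 156 mod 72 = 12; 39^12 ≡ 65 (mod 73).
Mod 61: 172319 ≡ 55; by Fermat, exponent reduces to 156 mod 60 = 36; 55^36 ≡ 9 (mod 61).
Mod 53: 172319 ≡ 16; since 52 | 156, by Fermat 16^156 ≡ 1 (mod 53).
Combine by CRT: x ≡ 65 (mod 73), x ≡ 9 (mod 61), x ≡ 1 (mod 53) ⇒ x ≡ 51676 (mod 236009).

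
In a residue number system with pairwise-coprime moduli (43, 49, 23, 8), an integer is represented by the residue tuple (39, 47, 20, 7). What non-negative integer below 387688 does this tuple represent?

323055

The moduli are pairwise coprime; N = 43·49·23·8 = 387688.
N/43 = 9016; 9016 ≡ 29 (mod 43); 29·3 ≡ 1, so inverse 3.
N/49 = 7912; 7912 ≡ 23 (mod 49); 23·32 ≡ 1, so inverse 32.
N/23 = 16856; 16856 ≡ 20 (mod 23); 20·15 ≡ 1, so inverse 15.
N/8 = 48461; 48461 ≡ 5 (mod 8); 5·5 ≡ 1, so inverse 5.
x ≡ 39·9016·3 + 47·7912·32 + 20·16856·15 + 7·48461·5 = 19707455.
19707455 mod 387688 = 323055.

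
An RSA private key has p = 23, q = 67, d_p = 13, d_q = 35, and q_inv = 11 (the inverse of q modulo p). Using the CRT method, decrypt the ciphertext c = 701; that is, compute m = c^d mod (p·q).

178

m₁ = c^(d_p) mod p: c ≡ 11 (mod 23), and 11^13 mod 23 = 17.
m₂ = c^(d_q) mod q: c ≡ 31 (mod 67), and 31^35 mod 67 = 44.
h = q_inv·(m₁ − m₂) mod p = 11·(17 − 44) mod 23 = 2.
m = m₂ + h·q = 44 + 2·67 = 178.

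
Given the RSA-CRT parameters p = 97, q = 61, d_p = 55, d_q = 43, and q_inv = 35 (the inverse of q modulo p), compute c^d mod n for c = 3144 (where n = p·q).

m₁ = c^(d_p) mod p: c ≡ 40 (mod 97), and 40^55 mod 97 = 5.
m₂ = c^(d_q) mod q: c ≡ 33 (mod 61), and 33^43 mod 61 = 8.
h = q_inv·(m₁ − m₂) mod p = 35·(5 − 8) mod 97 = 89.
m = m₂ + h·q = 8 + 89·61 = 5437.

5437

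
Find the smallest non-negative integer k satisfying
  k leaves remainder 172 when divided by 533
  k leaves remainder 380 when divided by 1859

gcd(533, 1859) = 13 and 13 | (380 − 172), so the pair is consistent; merging gives k ≡ 59868 (mod 76219), where 76219 = lcm(533, 1859).
The solution is unique modulo lcm(533, 1859) = 76219.

59868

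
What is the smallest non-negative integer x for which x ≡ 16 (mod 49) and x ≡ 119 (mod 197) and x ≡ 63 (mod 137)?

1254024

Combine the congruences pairwise.
From x ≡ 16 (mod 49) write x = 16 + 49t. Substituting into x ≡ 119 (mod 197) gives 49t ≡ 103 (mod 197), and since 49⁻¹ ≡ 193 (mod 197), t ≡ 179. Hence x ≡ 16 + 49·179 = 8787 (mod 9653).
From x ≡ 8787 (mod 9653) write x = 8787 + 9653t. Substituting into x ≡ 63 (mod 137) gives 9653t ≡ 44 (mod 137), and since 63⁻¹ ≡ 87 (mod 137), t ≡ 129. Hence x ≡ 8787 + 9653·129 = 1254024 (mod 1322461).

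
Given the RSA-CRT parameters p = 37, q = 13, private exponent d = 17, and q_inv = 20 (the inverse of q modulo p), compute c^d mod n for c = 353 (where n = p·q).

d_p = d mod (p−1) = 17 mod 36 = 17; d_q = d mod (q−1) = 5.
m₁ = c^(d_p) mod p: c ≡ 20 (mod 37), and 20^17 mod 37 = 24.
m₂ = c^(d_q) mod q: c ≡ 2 (mod 13), and 2^5 mod 13 = 6.
h = q_inv·(m₁ − m₂) mod p = 20·(24 − 6) mod 37 = 27.
m = m₂ + h·q = 6 + 27·13 = 357.

357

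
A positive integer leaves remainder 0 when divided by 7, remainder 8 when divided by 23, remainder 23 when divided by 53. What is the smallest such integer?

4263

Combine the congruences pairwise.
From n ≡ 0 (mod 7) write n = 0 + 7t. Substituting into n ≡ 8 (mod 23) gives 7t ≡ 8 (mod 23), and since 7⁻¹ ≡ 10 (mod 23), t ≡ 11. Hence n ≡ 0 + 7·11 = 77 (mod 161).
From n ≡ 77 (mod 161) write n = 77 + 161t. Substituting into n ≡ 23 (mod 53) gives 161t ≡ 52 (mod 53), and since 2⁻¹ ≡ 27 (mod 53), t ≡ 26. Hence n ≡ 77 + 161·26 = 4263 (mod 8533).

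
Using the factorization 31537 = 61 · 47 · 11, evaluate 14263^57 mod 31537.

27561

Mod 61: 14263 ≡ 50; 50^57 ≡ 50 (mod 61).
Mod 47: 14263 ≡ 22; by Fermat, exponent reduces to 57 mod 46 = 11; 22^11 ≡ 19 (mod 47).
Mod 11: 14263 ≡ 7; by Fermat, exponent reduces to 57 mod 10 = 7; 7^7 ≡ 6 (mod 11).
Combine by CRT: x ≡ 50 (mod 61), x ≡ 19 (mod 47), x ≡ 6 (mod 11) ⇒ x ≡ 27561 (mod 31537).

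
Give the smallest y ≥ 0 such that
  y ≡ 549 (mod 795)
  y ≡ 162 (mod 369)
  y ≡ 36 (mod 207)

1209744

gcd(795, 369) = 3 and 3 | (162 − 549), so the pair is consistent; merging gives y ≡ 36324 (mod 97785), where 97785 = lcm(795, 369).
gcd(97785, 207) = 9 and 9 | (36 − 36324), so the pair is consistent; merging gives y ≡ 1209744 (mod 2249055), where 2249055 = lcm(97785, 207).
The solution is unique modulo lcm(795, 369, 207) = 2249055.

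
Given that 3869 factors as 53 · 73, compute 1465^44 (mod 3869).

2042

Mod 53: 1465 ≡ 34; 34^44 ≡ 28 (mod 53).
Mod 73: 1465 ≡ 5; 5^44 ≡ 71 (mod 73).
Combine by CRT: x ≡ 28 (mod 53), x ≡ 71 (mod 73) ⇒ x ≡ 2042 (mod 3869).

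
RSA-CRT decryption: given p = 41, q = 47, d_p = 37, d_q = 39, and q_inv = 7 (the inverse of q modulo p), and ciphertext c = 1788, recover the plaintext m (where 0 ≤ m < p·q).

441

m₁ = c^(d_p) mod p: c ≡ 25 (mod 41), and 25^37 mod 41 = 31.
m₂ = c^(d_q) mod q: c ≡ 2 (mod 47), and 2^39 mod 47 = 18.
h = q_inv·(m₁ − m₂) mod p = 7·(31 − 18) mod 41 = 9.
m = m₂ + h·q = 18 + 9·47 = 441.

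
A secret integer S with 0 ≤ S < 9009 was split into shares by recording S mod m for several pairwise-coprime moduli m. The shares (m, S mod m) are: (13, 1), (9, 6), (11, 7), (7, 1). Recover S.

The moduli are pairwise coprime; N = 13·9·11·7 = 9009.
N/13 = 693; 693 ≡ 4 (mod 13); 4·10 ≡ 1, so inverse 10.
N/9 = 1001; 1001 ≡ 2 (mod 9); 2·5 ≡ 1, so inverse 5.
N/11 = 819; 819 ≡ 5 (mod 11); 5·9 ≡ 1, so inverse 9.
N/7 = 1287; 1287 ≡ 6 (mod 7); 6·6 ≡ 1, so inverse 6.
S ≡ 1·693·10 + 6·1001·5 + 7·819·9 + 1·1287·6 = 96279.
96279 mod 9009 = 6189.

6189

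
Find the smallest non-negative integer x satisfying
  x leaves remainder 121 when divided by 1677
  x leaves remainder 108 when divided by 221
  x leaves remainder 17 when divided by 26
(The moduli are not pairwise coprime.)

37015

gcd(1677, 221) = 13 and 13 | (108 − 121), so the pair is consistent; merging gives x ≡ 8506 (mod 28509), where 28509 = lcm(1677, 221).
gcd(28509, 26) = 13 and 13 | (17 − 8506), so the pair is consistent; merging gives x ≡ 37015 (mod 57018), where 57018 = lcm(28509, 26).
The solution is unique modulo lcm(1677, 221, 26) = 57018.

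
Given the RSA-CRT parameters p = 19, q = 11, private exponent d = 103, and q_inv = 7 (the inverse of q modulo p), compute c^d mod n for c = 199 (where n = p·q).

177

d_p = d mod (p−1) = 103 mod 18 = 13; d_q = d mod (q−1) = 3.
m₁ = c^(d_p) mod p: c ≡ 9 (mod 19), and 9^13 mod 19 = 6.
m₂ = c^(d_q) mod q: c ≡ 1 (mod 11), and 1^3 mod 11 = 1.
h = q_inv·(m₁ − m₂) mod p = 7·(6 − 1) mod 19 = 16.
m = m₂ + h·q = 1 + 16·11 = 177.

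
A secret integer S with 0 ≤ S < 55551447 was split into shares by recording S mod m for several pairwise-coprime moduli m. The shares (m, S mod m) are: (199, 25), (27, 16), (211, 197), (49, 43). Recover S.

557026

From S ≡ 25 (mod 199) write S = 25 + 199t. Substituting into S ≡ 16 (mod 27) gives 199t ≡ 18 (mod 27), and since 10⁻¹ ≡ 19 (mod 27), t ≡ 18. Hence S ≡ 25 + 199·18 = 3607 (mod 5373).
From S ≡ 3607 (mod 5373) write S = 3607 + 5373t. Substituting into S ≡ 197 (mod 211) gives 5373t ≡ 177 (mod 211), and since 98⁻¹ ≡ 28 (mod 211), t ≡ 103. Hence S ≡ 3607 + 5373·103 = 557026 (mod 1133703).
From S ≡ 557026 (mod 1133703) write S = 557026 + 1133703t. Substituting into S ≡ 43 (mod 49) gives 1133703t ≡ 0 (mod 49), and since 39⁻¹ ≡ 44 (mod 49), t ≡ 0. Hence S ≡ 557026 + 1133703·0 = 557026 (mod 55551447).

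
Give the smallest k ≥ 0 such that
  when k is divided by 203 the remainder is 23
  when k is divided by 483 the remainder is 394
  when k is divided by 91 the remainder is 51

gcd(203, 483) = 7 and 7 | (394 − 23), so the pair is consistent; merging gives k ≡ 5707 (mod 14007), where 14007 = lcm(203, 483).
gcd(14007, 91) = 7 and 7 | (51 − 5707), so the pair is consistent; merging gives k ≡ 33721 (mod 182091), where 182091 = lcm(14007, 91).
The solution is unique modulo lcm(203, 483, 91) = 182091.

33721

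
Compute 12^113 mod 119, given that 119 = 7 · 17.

Mod 7: 12 ≡ 5; by Fermat, exponent reduces to 113 mod 6 = 5; 5^5 ≡ 3 (mod 7).
Mod 17: 12 ≡ 12; by Fermat, exponent reduces to 113 mod 16 = 1; 12^1 ≡ 12 (mod 17).
Combine by CRT: x ≡ 3 (mod 7), x ≡ 12 (mod 17) ⇒ x ≡ 80 (mod 119).

80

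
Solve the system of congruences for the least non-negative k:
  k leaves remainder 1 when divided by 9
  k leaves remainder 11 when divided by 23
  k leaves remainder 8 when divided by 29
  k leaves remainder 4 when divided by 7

27703

The moduli are pairwise coprime; N = 9·23·29·7 = 42021.
N/9 = 4669; 4669 ≡ 7 (mod 9); 7·4 ≡ 1, so inverse 4.
N/23 = 1827; 1827 ≡ 10 (mod 23); 10·7 ≡ 1, so inverse 7.
N/29 = 1449; 1449 ≡ 28 (mod 29); 28·28 ≡ 1, so inverse 28.
N/7 = 6003; 6003 ≡ 4 (mod 7); 4·2 ≡ 1, so inverse 2.
k ≡ 1·4669·4 + 11·1827·7 + 8·1449·28 + 4·6003·2 = 531955.
531955 mod 42021 = 27703.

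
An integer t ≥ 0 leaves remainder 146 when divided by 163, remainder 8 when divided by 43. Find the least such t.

309

Combine the congruences pairwise.
From t ≡ 146 (mod 163) write t = 146 + 163s. Substituting into t ≡ 8 (mod 43) gives 163s ≡ 34 (mod 43), and since 34⁻¹ ≡ 19 (mod 43), s ≡ 1. Hence t ≡ 146 + 163·1 = 309 (mod 7009).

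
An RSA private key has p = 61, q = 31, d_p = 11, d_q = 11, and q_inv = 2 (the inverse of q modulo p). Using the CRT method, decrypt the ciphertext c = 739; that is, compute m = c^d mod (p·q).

m₁ = c^(d_p) mod p: c ≡ 7 (mod 61), and 7^11 mod 61 = 31.
m₂ = c^(d_q) mod q: c ≡ 26 (mod 31), and 26^11 mod 31 = 6.
h = q_inv·(m₁ − m₂) mod p = 2·(31 − 6) mod 61 = 50.
m = m₂ + h·q = 6 + 50·31 = 1556.

1556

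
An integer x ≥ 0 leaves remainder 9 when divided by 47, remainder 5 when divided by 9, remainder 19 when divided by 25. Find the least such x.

The moduli are pairwise coprime; N = 47·9·25 = 10575.
N/47 = 225; 225 ≡ 37 (mod 47); 37·14 ≡ 1, so inverse 14.
N/9 = 1175; 1175 ≡ 5 (mod 9); 5·2 ≡ 1, so inverse 2.
N/25 = 423; 423 ≡ 23 (mod 25); 23·12 ≡ 1, so inverse 12.
x ≡ 9·225·14 + 5·1175·2 + 19·423·12 = 136544.
136544 mod 10575 = 9644.

9644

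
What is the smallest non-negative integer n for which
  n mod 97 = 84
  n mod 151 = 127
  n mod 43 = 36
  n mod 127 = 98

The moduli are pairwise coprime; M = 97·151·43·127 = 79987267.
M/97 = 824611; 824611 ≡ 14 (mod 97); 14·7 ≡ 1, so inverse 7.
M/151 = 529717; 529717 ≡ 9 (mod 151); 9·84 ≡ 1, so inverse 84.
M/43 = 1860169; 1860169 ≡ 32 (mod 43); 32·39 ≡ 1, so inverse 39.
M/127 = 629821; 629821 ≡ 28 (mod 127); 28·59 ≡ 1, so inverse 59.
n ≡ 84·824611·7 + 127·529717·84 + 36·1860169·39 + 98·629821·59 = 12389194522.
12389194522 mod 79987267 = 71155404.

71155404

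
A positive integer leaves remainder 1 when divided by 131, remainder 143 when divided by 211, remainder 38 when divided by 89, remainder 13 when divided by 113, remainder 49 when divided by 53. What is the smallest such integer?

10415474772

The moduli are pairwise coprime; N = 131·211·89·113·53 = 14733233461.
N/131 = 112467431; 112467431 ≡ 1 (mod 131), inverse 1.
N/211 = 69825751; 69825751 ≡ 154 (mod 211); 154·37 ≡ 1, so inverse 37.
N/89 = 165541949; 165541949 ≡ 80 (mod 89); 80·79 ≡ 1, so inverse 79.
N/113 = 130382597; 130382597 ≡ 33 (mod 113); 33·24 ≡ 1, so inverse 24.
N/53 = 277985537; 277985537 ≡ 7 (mod 53); 7·38 ≡ 1, so inverse 38.
t ≡ 1·112467431·1 + 143·69825751·37 + 38·165541949·79 + 13·130382597·24 + 49·277985537·38 = 1424805887028.
1424805887028 mod 14733233461 = 10415474772.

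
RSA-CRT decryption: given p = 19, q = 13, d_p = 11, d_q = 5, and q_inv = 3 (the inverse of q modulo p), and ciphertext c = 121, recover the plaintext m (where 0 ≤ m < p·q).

m₁ = c^(d_p) mod p: c ≡ 7 (mod 19), and 7^11 mod 19 = 11.
m₂ = c^(d_q) mod q: c ≡ 4 (mod 13), and 4^5 mod 13 = 10.
h = q_inv·(m₁ − m₂) mod p = 3·(11 − 10) mod 19 = 3.
m = m₂ + h·q = 10 + 3·13 = 49.

49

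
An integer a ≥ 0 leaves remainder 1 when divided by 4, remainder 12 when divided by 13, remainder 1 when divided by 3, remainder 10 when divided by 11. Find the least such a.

The moduli are pairwise coprime; N = 4·13·3·11 = 1716.
N/4 = 429; 429 ≡ 1 (mod 4), inverse 1.
N/13 = 132; 132 ≡ 2 (mod 13); 2·7 ≡ 1, so inverse 7.
N/3 = 572; 572 ≡ 2 (mod 3); 2·2 ≡ 1, so inverse 2.
N/11 = 156; 156 ≡ 2 (mod 11); 2·6 ≡ 1, so inverse 6.
a ≡ 1·429·1 + 12·132·7 + 1·572·2 + 10·156·6 = 22021.
22021 mod 1716 = 1429.

1429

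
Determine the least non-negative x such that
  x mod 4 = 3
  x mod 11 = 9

31

From x ≡ 3 (mod 4) write x = 3 + 4t. Substituting into x ≡ 9 (mod 11) gives 4t ≡ 6 (mod 11), and since 4⁻¹ ≡ 3 (mod 11), t ≡ 7. Hence x ≡ 3 + 4·7 = 31 (mod 44).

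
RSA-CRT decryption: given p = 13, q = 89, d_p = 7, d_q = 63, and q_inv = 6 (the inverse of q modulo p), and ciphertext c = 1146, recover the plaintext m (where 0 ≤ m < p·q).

245

m₁ = c^(d_p) mod p: c ≡ 2 (mod 13), and 2^7 mod 13 = 11.
m₂ = c^(d_q) mod q: c ≡ 78 (mod 89), and 78^63 mod 89 = 67.
h = q_inv·(m₁ − m₂) mod p = 6·(11 − 67) mod 13 = 2.
m = m₂ + h·q = 67 + 2·89 = 245.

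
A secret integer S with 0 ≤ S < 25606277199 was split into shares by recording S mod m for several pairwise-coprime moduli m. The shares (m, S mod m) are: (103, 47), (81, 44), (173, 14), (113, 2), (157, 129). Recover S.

The moduli are pairwise coprime; N = 103·81·173·113·157 = 25606277199.
N/103 = 248604633; 248604633 ≡ 22 (mod 103); 22·89 ≡ 1, so inverse 89.
N/81 = 316126879; 316126879 ≡ 79 (mod 81); 79·40 ≡ 1, so inverse 40.
N/173 = 148013163; 148013163 ≡ 72 (mod 173); 72·161 ≡ 1, so inverse 161.
N/113 = 226604223; 226604223 ≡ 12 (mod 113); 12·66 ≡ 1, so inverse 66.
N/157 = 163097307; 163097307 ≡ 55 (mod 157); 55·20 ≡ 1, so inverse 20.
S ≡ 47·248604633·89 + 44·316126879·40 + 14·148013163·161 + 2·226604223·66 + 129·163097307·20 = 2380620965777.
2380620965777 mod 25606277199 = 24843463469.

24843463469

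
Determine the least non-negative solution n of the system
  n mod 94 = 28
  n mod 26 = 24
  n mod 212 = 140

gcd(94, 26) = 2 and 2 | (24 − 28), so the pair is consistent; merging gives n ≡ 310 (mod 1222), where 1222 = lcm(94, 26).
gcd(1222, 212) = 2 and 2 | (140 − 310), so the pair is consistent; merging gives n ≡ 82184 (mod 129532), where 129532 = lcm(1222, 212).
The solution is unique modulo lcm(94, 26, 212) = 129532.

82184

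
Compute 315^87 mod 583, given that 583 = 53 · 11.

Mod 53: 315 ≡ 50; by Fermat, exponent reduces to 87 mod 52 = 35; 50^35 ≡ 20 (mod 53).
Mod 11: 315 ≡ 7; by Fermat, exponent reduces to 87 mod 10 = 7; 7^7 ≡ 6 (mod 11).
Combine by CRT: x ≡ 20 (mod 53), x ≡ 6 (mod 11) ⇒ x ≡ 391 (mod 583).

391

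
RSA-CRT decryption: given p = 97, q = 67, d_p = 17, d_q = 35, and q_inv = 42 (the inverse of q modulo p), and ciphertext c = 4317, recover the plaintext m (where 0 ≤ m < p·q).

m₁ = c^(d_p) mod p: c ≡ 49 (mod 97), and 49^17 mod 97 = 66.
m₂ = c^(d_q) mod q: c ≡ 29 (mod 67), and 29^35 mod 67 = 37.
h = q_inv·(m₁ − m₂) mod p = 42·(66 − 37) mod 97 = 54.
m = m₂ + h·q = 37 + 54·67 = 3655.

3655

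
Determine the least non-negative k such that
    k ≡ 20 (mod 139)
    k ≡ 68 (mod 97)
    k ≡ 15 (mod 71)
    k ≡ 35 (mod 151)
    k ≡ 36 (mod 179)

The moduli are pairwise coprime; N = 139·97·71·151·179 = 25874672497.
N/139 = 186148723; 186148723 ≡ 62 (mod 139); 62·74 ≡ 1, so inverse 74.
N/97 = 266749201; 266749201 ≡ 74 (mod 97); 74·59 ≡ 1, so inverse 59.
N/71 = 364432007; 364432007 ≡ 12 (mod 71); 12·6 ≡ 1, so inverse 6.
N/151 = 171355447; 171355447 ≡ 43 (mod 151); 43·144 ≡ 1, so inverse 144.
N/179 = 144551243; 144551243 ≡ 151 (mod 179); 151·147 ≡ 1, so inverse 147.
k ≡ 20·186148723·74 + 68·266749201·59 + 15·364432007·6 + 35·171355447·144 + 36·144551243·147 = 3007093415918.
3007093415918 mod 25874672497 = 5631406266.

5631406266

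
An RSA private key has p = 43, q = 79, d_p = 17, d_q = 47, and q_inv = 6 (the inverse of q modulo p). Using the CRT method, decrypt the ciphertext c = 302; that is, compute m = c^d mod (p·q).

2538

m₁ = c^(d_p) mod p: c ≡ 1 (mod 43), and 1^17 mod 43 = 1.
m₂ = c^(d_q) mod q: c ≡ 65 (mod 79), and 65^47 mod 79 = 10.
h = q_inv·(m₁ − m₂) mod p = 6·(1 − 10) mod 43 = 32.
m = m₂ + h·q = 10 + 32·79 = 2538.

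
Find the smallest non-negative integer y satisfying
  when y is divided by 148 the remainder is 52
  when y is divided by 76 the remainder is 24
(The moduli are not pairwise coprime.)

gcd(148, 76) = 4 and 4 | (24 − 52), so the pair is consistent; merging gives y ≡ 1088 (mod 2812), where 2812 = lcm(148, 76).
The solution is unique modulo lcm(148, 76) = 2812.

1088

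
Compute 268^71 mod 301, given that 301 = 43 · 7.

Mod 43: 268 ≡ 10; by Fermat, exponent reduces to 71 mod 42 = 29; 10^29 ≡ 17 (mod 43).
Mod 7: 268 ≡ 2; by Fermat, exponent reduces to 71 mod 6 = 5; 2^5 ≡ 4 (mod 7).
Combine by CRT: x ≡ 17 (mod 43), x ≡ 4 (mod 7) ⇒ x ≡ 60 (mod 301).

60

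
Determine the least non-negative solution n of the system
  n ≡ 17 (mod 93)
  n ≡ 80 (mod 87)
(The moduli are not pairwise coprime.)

gcd(93, 87) = 3 and 3 | (80 − 17), so the pair is consistent; merging gives n ≡ 2342 (mod 2697), where 2697 = lcm(93, 87).
The solution is unique modulo lcm(93, 87) = 2697.

2342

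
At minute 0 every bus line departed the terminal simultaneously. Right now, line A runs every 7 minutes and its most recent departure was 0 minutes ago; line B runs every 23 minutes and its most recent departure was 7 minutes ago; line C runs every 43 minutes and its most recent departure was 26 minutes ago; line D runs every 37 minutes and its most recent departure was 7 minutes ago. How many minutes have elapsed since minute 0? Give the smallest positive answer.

The moduli are pairwise coprime; N = 7·23·43·37 = 256151.
N/7 = 36593; 36593 ≡ 4 (mod 7); 4·2 ≡ 1, so inverse 2.
N/23 = 11137; 11137 ≡ 5 (mod 23); 5·14 ≡ 1, so inverse 14.
N/43 = 5957; 5957 ≡ 23 (mod 43); 23·15 ≡ 1, so inverse 15.
N/37 = 6923; 6923 ≡ 4 (mod 37); 4·28 ≡ 1, so inverse 28.
t ≡ 0·36593·2 + 7·11137·14 + 26·5957·15 + 7·6923·28 = 4771564.
4771564 mod 256151 = 160846.

160846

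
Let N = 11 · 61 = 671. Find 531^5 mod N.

639

Mod 11: 531 ≡ 3; 3^5 ≡ 1 (mod 11).
Mod 61: 531 ≡ 43; 43^5 ≡ 29 (mod 61).
Combine by CRT: x ≡ 1 (mod 11), x ≡ 29 (mod 61) ⇒ x ≡ 639 (mod 671).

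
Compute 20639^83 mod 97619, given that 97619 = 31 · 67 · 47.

Mod 31: 20639 ≡ 24; by Fermat, exponent reduces to 83 mod 30 = 23; 24^23 ≡ 21 (mod 31).
Mod 67: 20639 ≡ 3; by Fermat, exponent reduces to 83 mod 66 = 17; 3^17 ≡ 8 (mod 67).
Mod 47: 20639 ≡ 6; by Fermat, exponent reduces to 83 mod 46 = 37; 6^37 ≡ 16 (mod 47).
Combine by CRT: x ≡ 21 (mod 31), x ≡ 8 (mod 67), x ≡ 16 (mod 47) ⇒ x ≡ 52938 (mod 97619).

52938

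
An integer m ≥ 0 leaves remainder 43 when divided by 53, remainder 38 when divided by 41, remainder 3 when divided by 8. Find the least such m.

11067

From m ≡ 43 (mod 53) write m = 43 + 53t. Substituting into m ≡ 38 (mod 41) gives 53t ≡ 36 (mod 41), and since 12⁻¹ ≡ 24 (mod 41), t ≡ 3. Hence m ≡ 43 + 53·3 = 202 (mod 2173).
From m ≡ 202 (mod 2173) write m = 202 + 2173t. Substituting into m ≡ 3 (mod 8) gives 2173t ≡ 1 (mod 8), and since 5⁻¹ ≡ 5 (mod 8), t ≡ 5. Hence m ≡ 202 + 2173·5 = 11067 (mod 17384).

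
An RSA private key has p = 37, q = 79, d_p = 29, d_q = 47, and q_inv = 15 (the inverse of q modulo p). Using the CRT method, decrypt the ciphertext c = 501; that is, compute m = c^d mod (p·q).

2622

m₁ = c^(d_p) mod p: c ≡ 20 (mod 37), and 20^29 mod 37 = 32.
m₂ = c^(d_q) mod q: c ≡ 27 (mod 79), and 27^47 mod 79 = 15.
h = q_inv·(m₁ − m₂) mod p = 15·(32 − 15) mod 37 = 33.
m = m₂ + h·q = 15 + 33·79 = 2622.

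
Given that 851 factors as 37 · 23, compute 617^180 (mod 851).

Mod 37: 617 ≡ 25; since 36 | 180, by Fermat 25^180 ≡ 1 (mod 37).
Mod 23: 617 ≡ 19; by Fermat, exponent reduces to 180 mod 22 = 4; 19^4 ≡ 3 (mod 23).
Combine by CRT: x ≡ 1 (mod 37), x ≡ 3 (mod 23) ⇒ x ≡ 371 (mod 851).

371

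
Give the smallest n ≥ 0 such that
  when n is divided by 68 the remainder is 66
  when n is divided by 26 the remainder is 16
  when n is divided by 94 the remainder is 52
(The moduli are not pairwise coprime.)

7478

Combine the congruences pairwise.
gcd(68, 26) = 2 and 2 | (16 − 66), so the pair is consistent; merging gives n ≡ 406 (mod 884), where 884 = lcm(68, 26).
gcd(884, 94) = 2 and 2 | (52 − 406), so the pair is consistent; merging gives n ≡ 7478 (mod 41548), where 41548 = lcm(884, 94).
The solution is unique modulo lcm(68, 26, 94) = 41548.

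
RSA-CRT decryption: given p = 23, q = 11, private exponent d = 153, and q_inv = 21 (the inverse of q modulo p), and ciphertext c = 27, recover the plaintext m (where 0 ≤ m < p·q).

213

d_p = d mod (p−1) = 153 mod 22 = 21; d_q = d mod (q−1) = 3.
m₁ = c^(d_p) mod p: c ≡ 4 (mod 23), and 4^21 mod 23 = 6.
m₂ = c^(d_q) mod q: c ≡ 5 (mod 11), and 5^3 mod 11 = 4.
h = q_inv·(m₁ − m₂) mod p = 21·(6 − 4) mod 23 = 19.
m = m₂ + h·q = 4 + 19·11 = 213.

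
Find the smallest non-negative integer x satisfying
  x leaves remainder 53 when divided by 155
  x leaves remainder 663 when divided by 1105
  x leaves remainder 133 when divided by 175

292383

gcd(155, 1105) = 5 and 5 | (663 − 53), so the pair is consistent; merging gives x ≡ 18343 (mod 34255), where 34255 = lcm(155, 1105).
gcd(34255, 175) = 5 and 5 | (133 − 18343), so the pair is consistent; merging gives x ≡ 292383 (mod 1198925), where 1198925 = lcm(34255, 175).
The solution is unique modulo lcm(155, 1105, 175) = 1198925.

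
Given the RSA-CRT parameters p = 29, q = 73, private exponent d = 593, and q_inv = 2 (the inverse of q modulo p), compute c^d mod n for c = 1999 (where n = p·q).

1766

d_p = d mod (p−1) = 593 mod 28 = 5; d_q = d mod (q−1) = 17.
m₁ = c^(d_p) mod p: c ≡ 27 (mod 29), and 27^5 mod 29 = 26.
m₂ = c^(d_q) mod q: c ≡ 28 (mod 73), and 28^17 mod 73 = 14.
h = q_inv·(m₁ − m₂) mod p = 2·(26 − 14) mod 29 = 24.
m = m₂ + h·q = 14 + 24·73 = 1766.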